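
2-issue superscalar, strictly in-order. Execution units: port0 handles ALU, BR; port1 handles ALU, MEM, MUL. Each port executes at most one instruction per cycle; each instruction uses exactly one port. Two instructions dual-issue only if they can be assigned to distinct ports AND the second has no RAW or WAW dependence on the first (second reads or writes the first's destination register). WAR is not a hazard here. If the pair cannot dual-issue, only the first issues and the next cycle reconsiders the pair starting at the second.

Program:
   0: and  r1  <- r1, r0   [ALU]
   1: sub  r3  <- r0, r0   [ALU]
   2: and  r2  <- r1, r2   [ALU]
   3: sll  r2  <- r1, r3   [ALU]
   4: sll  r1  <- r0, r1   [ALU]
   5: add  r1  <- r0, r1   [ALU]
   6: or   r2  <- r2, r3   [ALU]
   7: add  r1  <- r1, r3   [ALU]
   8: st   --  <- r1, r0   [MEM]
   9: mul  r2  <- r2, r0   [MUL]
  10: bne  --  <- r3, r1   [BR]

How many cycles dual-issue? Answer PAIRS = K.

[0] i0/i1  and sub  -- dual
[1] i2  and  -- WAW r2
[2] i3/i4  sll sll  -- dual
[3] i5/i6  add or  -- dual
[4] i7  add  -- RAW r1
[5] i8  st  -- no-port MEM/MUL
[6] i9/i10  mul bne  -- dual

PAIRS = 4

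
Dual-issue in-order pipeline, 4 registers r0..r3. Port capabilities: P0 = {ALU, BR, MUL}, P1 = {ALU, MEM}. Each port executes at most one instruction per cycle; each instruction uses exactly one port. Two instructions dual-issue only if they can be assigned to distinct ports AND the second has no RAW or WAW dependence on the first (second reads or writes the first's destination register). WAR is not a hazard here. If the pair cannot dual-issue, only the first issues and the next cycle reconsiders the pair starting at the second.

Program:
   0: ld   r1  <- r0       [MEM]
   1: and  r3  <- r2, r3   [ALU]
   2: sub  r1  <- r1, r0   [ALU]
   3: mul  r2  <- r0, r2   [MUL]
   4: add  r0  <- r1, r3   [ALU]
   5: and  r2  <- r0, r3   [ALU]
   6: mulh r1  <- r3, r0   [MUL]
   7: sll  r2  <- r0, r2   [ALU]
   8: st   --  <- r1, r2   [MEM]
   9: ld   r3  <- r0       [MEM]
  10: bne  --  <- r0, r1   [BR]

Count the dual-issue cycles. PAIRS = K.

  cy0 -> i0,i1 (ld/and) pair
  cy1 -> i2,i3 (sub/mul) pair
  cy2 -> i4 (add) RAW r0
  cy3 -> i5,i6 (and/mulh) pair
  cy4 -> i7 (sll) RAW r2
  cy5 -> i8 (st) no-port MEM/MEM
  cy6 -> i9,i10 (ld/bne) pair

PAIRS = 4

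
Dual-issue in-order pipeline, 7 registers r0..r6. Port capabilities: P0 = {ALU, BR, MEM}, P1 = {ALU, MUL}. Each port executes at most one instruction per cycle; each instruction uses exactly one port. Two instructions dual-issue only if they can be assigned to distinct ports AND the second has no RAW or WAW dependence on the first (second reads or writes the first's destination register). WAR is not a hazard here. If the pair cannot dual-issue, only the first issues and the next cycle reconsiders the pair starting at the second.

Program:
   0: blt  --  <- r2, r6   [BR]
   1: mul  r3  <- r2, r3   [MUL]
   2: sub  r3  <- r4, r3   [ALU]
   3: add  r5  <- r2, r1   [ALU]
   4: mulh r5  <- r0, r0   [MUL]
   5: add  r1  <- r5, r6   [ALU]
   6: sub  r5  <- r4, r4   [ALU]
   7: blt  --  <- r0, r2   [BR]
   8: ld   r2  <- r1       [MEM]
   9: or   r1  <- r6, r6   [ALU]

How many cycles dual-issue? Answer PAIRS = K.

PAIRS = 4

  cy0 -> i0&i1 (blt.BR+mul.MUL) 2-wide
  cy1 -> i2&i3 (sub.ALU+add.ALU) 2-wide
  cy2 -> i4 (mulh.MUL) RAW r5
  cy3 -> i5&i6 (add.ALU+sub.ALU) 2-wide
  cy4 -> i7 (blt.BR) no-port BR/MEM
  cy5 -> i8&i9 (ld.MEM+or.ALU) 2-wide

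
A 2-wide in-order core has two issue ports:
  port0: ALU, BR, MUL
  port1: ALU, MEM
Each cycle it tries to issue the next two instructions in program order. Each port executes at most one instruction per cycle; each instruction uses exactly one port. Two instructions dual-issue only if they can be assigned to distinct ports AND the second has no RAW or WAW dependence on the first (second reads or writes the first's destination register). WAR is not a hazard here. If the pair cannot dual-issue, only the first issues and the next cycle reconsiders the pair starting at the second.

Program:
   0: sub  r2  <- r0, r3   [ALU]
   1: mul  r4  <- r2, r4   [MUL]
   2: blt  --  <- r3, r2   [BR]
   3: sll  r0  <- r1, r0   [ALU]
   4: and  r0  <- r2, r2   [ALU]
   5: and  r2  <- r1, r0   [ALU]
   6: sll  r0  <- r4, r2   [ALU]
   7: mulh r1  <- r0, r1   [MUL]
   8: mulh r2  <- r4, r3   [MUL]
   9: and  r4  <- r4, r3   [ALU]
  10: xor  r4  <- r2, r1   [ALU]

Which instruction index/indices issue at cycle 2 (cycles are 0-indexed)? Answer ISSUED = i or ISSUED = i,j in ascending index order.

t=0 i0:sub.ALU ; RAW r2
t=1 i1:mul.MUL ; no-port MUL/BR
t=2 i2,i3:blt.BR;sll.ALU ; pair
t=3 i4:and.ALU ; RAW r0
t=4 i5:and.ALU ; RAW r2
t=5 i6:sll.ALU ; RAW r0
t=6 i7:mulh.MUL ; no-port MUL/MUL
t=7 i8,i9:mulh.MUL;and.ALU ; pair
t=8 i10:xor.ALU ; tail

ISSUED = 2,3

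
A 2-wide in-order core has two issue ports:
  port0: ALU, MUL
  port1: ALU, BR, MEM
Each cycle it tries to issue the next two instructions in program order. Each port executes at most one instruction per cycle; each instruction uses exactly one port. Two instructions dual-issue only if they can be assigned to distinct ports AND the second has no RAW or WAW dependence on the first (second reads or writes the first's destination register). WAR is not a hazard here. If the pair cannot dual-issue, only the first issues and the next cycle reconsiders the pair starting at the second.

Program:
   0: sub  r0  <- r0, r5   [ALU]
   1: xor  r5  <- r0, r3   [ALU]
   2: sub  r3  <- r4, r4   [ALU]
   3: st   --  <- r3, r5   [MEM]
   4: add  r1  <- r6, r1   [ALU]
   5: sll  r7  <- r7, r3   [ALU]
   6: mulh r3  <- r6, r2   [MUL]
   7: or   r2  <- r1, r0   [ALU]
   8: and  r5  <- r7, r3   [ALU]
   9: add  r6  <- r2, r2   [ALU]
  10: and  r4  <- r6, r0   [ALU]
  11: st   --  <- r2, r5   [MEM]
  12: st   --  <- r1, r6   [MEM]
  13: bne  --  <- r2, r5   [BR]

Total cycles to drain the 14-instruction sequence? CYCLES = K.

CYCLES = 9

c0: i0 sub  RAW r0
c1: i1+i2 xor/sub  2-wide
c2: i3+i4 st/add  2-wide
c3: i5+i6 sll/mulh  2-wide
c4: i7+i8 or/and  2-wide
c5: i9 add  RAW r6
c6: i10+i11 and/st  2-wide
c7: i12 st  no-port MEM/BR
c8: i13 bne  tail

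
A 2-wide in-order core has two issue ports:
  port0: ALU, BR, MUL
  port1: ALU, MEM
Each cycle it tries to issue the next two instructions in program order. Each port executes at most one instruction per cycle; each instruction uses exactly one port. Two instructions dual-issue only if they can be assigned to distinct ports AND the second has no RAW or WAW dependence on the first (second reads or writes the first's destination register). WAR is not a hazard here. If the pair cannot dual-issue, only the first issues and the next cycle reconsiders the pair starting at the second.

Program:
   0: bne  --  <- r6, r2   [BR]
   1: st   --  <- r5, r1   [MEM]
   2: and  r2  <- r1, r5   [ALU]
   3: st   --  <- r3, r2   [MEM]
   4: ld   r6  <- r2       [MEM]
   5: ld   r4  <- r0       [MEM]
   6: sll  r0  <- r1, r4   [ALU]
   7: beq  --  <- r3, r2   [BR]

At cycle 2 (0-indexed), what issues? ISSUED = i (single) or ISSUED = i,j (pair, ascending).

c0: i0+i1 bne/st  pair
c1: i2 and  RAW r2
c2: i3 st  no-port MEM/MEM
c3: i4 ld  no-port MEM/MEM
c4: i5 ld  RAW r4
c5: i6+i7 sll/beq  pair

ISSUED = 3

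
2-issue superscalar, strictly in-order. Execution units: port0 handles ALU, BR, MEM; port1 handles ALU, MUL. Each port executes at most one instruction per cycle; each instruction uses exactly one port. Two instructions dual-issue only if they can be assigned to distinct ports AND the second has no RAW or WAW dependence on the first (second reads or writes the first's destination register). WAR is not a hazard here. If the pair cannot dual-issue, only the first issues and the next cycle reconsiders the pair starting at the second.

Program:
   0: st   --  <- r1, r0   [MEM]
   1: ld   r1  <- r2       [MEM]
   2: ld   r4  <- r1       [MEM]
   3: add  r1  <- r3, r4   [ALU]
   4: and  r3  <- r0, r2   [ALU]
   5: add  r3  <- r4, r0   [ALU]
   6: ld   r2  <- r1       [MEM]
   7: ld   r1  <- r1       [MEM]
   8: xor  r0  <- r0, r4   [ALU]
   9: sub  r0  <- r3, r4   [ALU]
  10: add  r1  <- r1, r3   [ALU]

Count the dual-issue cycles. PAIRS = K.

PAIRS = 4

#0 head=0: st i0 no-port MEM/MEM
#1 head=1: ld i1 no-port MEM/MEM
#2 head=2: ld i2 RAW r4
#3 head=3: add/and i3+i4 pair
#4 head=5: add/ld i5+i6 pair
#5 head=7: ld/xor i7+i8 pair
#6 head=9: sub/add i9+i10 pair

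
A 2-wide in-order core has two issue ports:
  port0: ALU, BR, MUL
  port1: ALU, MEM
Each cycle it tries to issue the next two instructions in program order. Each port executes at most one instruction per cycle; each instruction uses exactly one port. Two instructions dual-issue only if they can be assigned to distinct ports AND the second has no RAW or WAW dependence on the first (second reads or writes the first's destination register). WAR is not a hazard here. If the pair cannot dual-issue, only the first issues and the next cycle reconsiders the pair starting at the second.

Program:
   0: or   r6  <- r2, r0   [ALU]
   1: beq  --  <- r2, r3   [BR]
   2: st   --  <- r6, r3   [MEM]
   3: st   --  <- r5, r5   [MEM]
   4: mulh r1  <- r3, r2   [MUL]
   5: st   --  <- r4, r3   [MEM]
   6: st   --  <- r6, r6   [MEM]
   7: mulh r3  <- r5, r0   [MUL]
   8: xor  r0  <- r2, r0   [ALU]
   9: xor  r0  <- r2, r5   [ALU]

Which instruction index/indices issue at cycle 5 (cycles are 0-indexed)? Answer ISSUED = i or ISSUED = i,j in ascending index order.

ISSUED = 8

t=0 i0,i1:or+beq ; dual
t=1 i2:st ; no-port MEM/MEM
t=2 i3,i4:st+mulh ; dual
t=3 i5:st ; no-port MEM/MEM
t=4 i6,i7:st+mulh ; dual
t=5 i8:xor ; WAW r0
t=6 i9:xor ; tail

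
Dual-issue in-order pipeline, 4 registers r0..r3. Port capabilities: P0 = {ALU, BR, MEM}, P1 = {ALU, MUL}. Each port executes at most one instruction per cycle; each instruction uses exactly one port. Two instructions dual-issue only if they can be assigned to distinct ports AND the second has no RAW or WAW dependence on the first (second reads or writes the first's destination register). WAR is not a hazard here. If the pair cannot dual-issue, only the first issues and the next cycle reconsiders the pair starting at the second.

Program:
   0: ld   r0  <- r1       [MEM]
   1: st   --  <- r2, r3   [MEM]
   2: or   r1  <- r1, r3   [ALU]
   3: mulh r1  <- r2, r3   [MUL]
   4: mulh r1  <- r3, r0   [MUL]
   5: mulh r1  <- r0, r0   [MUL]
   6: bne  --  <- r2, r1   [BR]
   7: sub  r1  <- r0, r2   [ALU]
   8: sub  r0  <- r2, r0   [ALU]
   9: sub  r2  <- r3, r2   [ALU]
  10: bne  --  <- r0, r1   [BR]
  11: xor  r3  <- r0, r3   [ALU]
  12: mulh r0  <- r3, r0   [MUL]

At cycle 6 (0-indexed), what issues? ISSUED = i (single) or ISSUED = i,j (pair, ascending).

ISSUED = 8,9

  cy0 -> i0 (ld.MEM) no-port MEM/MEM
  cy1 -> i1+i2 (st.MEM or.ALU) pair
  cy2 -> i3 (mulh.MUL) no-port MUL/MUL
  cy3 -> i4 (mulh.MUL) no-port MUL/MUL
  cy4 -> i5 (mulh.MUL) RAW r1
  cy5 -> i6+i7 (bne.BR sub.ALU) pair
  cy6 -> i8+i9 (sub.ALU sub.ALU) pair
  cy7 -> i10+i11 (bne.BR xor.ALU) pair
  cy8 -> i12 (mulh.MUL) tail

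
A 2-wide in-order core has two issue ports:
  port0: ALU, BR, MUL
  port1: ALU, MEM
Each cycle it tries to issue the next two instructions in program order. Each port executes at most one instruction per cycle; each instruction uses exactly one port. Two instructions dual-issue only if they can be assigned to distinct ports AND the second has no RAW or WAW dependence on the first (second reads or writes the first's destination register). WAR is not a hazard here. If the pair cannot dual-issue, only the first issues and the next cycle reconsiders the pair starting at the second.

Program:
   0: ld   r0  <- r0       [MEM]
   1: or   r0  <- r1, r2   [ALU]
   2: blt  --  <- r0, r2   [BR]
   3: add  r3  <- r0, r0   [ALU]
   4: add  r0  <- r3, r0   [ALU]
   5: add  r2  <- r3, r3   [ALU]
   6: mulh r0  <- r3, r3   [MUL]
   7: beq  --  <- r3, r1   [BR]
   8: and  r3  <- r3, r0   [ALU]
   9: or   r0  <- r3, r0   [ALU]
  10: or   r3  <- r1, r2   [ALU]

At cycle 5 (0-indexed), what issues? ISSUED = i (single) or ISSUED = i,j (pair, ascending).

ISSUED = 7,8

#0 head=0: ld.MEM i0 WAW r0
#1 head=1: or.ALU i1 RAW r0
#2 head=2: blt.BR;add.ALU i2+i3 2-wide
#3 head=4: add.ALU;add.ALU i4+i5 2-wide
#4 head=6: mulh.MUL i6 no-port MUL/BR
#5 head=7: beq.BR;and.ALU i7+i8 2-wide
#6 head=9: or.ALU;or.ALU i9+i10 2-wide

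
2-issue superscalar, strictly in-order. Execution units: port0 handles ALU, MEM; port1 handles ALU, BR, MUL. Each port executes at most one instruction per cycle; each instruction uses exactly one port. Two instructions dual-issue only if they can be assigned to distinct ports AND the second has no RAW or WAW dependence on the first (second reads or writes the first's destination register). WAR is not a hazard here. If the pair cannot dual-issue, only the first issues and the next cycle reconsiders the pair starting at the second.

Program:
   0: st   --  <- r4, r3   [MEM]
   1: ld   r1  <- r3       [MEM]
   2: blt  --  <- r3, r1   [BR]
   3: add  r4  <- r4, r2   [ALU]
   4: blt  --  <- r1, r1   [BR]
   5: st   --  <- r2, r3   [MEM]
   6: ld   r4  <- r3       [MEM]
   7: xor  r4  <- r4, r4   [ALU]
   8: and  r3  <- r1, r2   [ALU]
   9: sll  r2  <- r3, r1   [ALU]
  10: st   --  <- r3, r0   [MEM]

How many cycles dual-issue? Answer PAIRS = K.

#0 head=0: st.MEM i0 no-port MEM/MEM
#1 head=1: ld.MEM i1 RAW r1
#2 head=2: blt.BR add.ALU i2+i3 pair
#3 head=4: blt.BR st.MEM i4+i5 pair
#4 head=6: ld.MEM i6 RAW+WAW r4
#5 head=7: xor.ALU and.ALU i7+i8 pair
#6 head=9: sll.ALU st.MEM i9+i10 pair

PAIRS = 4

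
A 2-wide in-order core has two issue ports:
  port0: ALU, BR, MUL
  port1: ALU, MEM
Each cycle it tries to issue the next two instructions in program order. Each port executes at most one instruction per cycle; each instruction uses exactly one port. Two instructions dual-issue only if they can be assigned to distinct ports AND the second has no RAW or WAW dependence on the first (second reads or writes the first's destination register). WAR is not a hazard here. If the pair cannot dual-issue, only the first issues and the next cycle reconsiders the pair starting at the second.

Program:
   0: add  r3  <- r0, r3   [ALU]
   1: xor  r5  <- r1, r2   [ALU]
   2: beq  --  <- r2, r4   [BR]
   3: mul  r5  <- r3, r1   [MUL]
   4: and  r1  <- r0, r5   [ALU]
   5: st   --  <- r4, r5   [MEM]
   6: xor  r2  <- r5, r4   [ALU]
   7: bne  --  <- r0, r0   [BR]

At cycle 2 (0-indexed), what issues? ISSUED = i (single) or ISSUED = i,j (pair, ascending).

ISSUED = 3

t=0 i0&i1:add.ALU/xor.ALU ; 2-wide
t=1 i2:beq.BR ; no-port BR/MUL
t=2 i3:mul.MUL ; RAW r5
t=3 i4&i5:and.ALU/st.MEM ; 2-wide
t=4 i6&i7:xor.ALU/bne.BR ; 2-wide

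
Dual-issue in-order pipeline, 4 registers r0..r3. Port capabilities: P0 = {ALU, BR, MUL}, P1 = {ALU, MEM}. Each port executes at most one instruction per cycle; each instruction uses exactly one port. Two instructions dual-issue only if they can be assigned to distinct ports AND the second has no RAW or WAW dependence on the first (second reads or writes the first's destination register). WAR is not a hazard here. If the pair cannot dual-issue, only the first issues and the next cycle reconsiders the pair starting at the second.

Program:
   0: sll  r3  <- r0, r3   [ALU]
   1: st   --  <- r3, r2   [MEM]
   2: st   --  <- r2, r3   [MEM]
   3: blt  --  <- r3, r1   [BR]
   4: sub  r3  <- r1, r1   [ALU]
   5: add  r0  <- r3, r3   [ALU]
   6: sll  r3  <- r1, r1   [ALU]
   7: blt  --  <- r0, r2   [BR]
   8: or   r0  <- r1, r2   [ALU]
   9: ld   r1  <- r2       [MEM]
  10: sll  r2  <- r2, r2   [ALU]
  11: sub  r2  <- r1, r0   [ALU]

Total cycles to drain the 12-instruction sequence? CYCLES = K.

[0] i0  sll  -- RAW r3
[1] i1  st  -- no-port MEM/MEM
[2] i2&i3  st blt  -- 2-wide
[3] i4  sub  -- RAW r3
[4] i5&i6  add sll  -- 2-wide
[5] i7&i8  blt or  -- 2-wide
[6] i9&i10  ld sll  -- 2-wide
[7] i11  sub  -- tail

CYCLES = 8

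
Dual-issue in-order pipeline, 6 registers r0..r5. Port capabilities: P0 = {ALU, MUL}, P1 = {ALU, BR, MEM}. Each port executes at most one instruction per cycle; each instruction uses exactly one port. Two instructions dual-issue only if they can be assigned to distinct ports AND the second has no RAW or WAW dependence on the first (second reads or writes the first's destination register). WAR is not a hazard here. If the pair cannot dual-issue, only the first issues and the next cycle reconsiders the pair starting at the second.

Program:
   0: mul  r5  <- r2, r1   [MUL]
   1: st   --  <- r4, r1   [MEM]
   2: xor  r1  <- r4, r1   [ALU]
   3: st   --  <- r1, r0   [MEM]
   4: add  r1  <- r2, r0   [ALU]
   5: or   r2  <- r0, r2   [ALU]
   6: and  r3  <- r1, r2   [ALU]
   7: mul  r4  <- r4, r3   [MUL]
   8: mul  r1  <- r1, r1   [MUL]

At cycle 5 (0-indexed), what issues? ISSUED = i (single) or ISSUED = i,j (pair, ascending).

ISSUED = 7

#0 head=0: mul/st i0&i1 pair
#1 head=2: xor i2 RAW r1
#2 head=3: st/add i3&i4 pair
#3 head=5: or i5 RAW r2
#4 head=6: and i6 RAW r3
#5 head=7: mul i7 no-port MUL/MUL
#6 head=8: mul i8 tail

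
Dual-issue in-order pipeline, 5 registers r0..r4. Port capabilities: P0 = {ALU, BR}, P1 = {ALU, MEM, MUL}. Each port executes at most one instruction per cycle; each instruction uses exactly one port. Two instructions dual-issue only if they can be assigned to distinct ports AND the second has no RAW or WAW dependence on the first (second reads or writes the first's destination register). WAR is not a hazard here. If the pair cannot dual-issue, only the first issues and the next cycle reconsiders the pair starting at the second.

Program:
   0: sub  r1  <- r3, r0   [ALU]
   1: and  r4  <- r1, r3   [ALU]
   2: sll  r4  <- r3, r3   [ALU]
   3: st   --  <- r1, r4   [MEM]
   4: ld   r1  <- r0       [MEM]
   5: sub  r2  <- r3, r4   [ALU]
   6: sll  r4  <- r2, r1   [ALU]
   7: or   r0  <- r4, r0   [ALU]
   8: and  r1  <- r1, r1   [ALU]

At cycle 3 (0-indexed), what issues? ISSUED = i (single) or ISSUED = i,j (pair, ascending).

ISSUED = 3

  cy0 -> i0 (sub) RAW r1
  cy1 -> i1 (and) WAW r4
  cy2 -> i2 (sll) RAW r4
  cy3 -> i3 (st) no-port MEM/MEM
  cy4 -> i4/i5 (ld;sub) 2-wide
  cy5 -> i6 (sll) RAW r4
  cy6 -> i7/i8 (or;and) 2-wide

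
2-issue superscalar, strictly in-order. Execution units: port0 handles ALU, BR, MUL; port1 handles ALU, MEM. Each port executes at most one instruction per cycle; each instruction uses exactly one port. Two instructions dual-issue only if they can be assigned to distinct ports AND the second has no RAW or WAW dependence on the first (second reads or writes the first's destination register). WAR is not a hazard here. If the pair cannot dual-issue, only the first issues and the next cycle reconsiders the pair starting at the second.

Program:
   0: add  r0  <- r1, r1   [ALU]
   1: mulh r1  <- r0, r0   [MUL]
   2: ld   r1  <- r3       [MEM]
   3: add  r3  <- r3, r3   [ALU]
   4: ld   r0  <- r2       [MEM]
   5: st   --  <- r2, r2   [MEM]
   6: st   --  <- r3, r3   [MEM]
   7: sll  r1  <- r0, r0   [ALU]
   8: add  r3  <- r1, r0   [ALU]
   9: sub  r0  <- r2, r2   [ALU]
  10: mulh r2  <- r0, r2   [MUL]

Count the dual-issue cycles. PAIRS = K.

PAIRS = 3

c0: i0 add.ALU  RAW r0
c1: i1 mulh.MUL  WAW r1
c2: i2,i3 ld.MEM;add.ALU  pair
c3: i4 ld.MEM  no-port MEM/MEM
c4: i5 st.MEM  no-port MEM/MEM
c5: i6,i7 st.MEM;sll.ALU  pair
c6: i8,i9 add.ALU;sub.ALU  pair
c7: i10 mulh.MUL  tail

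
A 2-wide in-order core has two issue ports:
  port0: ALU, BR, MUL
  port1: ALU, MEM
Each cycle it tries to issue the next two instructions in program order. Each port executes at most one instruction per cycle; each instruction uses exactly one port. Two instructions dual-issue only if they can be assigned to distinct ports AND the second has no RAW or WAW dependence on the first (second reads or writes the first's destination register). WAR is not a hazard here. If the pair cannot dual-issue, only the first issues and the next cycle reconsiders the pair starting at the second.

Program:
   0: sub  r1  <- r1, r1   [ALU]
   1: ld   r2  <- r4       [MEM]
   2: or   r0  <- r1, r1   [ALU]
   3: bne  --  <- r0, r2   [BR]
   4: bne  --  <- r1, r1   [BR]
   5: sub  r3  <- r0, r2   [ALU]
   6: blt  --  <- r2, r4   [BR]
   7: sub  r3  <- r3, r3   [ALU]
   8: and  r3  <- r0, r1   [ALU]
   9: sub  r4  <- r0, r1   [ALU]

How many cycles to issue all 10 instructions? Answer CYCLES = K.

0. sub;ld @i0,i1  | 2-wide
1. or @i2  | RAW r0
2. bne @i3  | no-port BR/BR
3. bne;sub @i4,i5  | 2-wide
4. blt;sub @i6,i7  | 2-wide
5. and;sub @i8,i9  | 2-wide

CYCLES = 6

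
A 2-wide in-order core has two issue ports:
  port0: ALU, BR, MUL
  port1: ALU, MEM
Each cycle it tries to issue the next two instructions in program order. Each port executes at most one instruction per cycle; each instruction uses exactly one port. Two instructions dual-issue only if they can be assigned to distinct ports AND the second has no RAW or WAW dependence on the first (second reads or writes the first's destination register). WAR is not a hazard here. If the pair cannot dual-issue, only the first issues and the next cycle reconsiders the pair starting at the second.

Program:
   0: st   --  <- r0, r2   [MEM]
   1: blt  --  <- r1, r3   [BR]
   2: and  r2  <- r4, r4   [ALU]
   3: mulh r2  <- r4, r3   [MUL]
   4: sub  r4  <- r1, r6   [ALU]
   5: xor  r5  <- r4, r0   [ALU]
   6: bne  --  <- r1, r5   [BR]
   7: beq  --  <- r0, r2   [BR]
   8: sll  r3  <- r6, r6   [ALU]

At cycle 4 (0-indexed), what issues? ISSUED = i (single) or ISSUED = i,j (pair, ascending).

c0: i0&i1 st.MEM/blt.BR  dual
c1: i2 and.ALU  WAW r2
c2: i3&i4 mulh.MUL/sub.ALU  dual
c3: i5 xor.ALU  RAW r5
c4: i6 bne.BR  no-port BR/BR
c5: i7&i8 beq.BR/sll.ALU  dual

ISSUED = 6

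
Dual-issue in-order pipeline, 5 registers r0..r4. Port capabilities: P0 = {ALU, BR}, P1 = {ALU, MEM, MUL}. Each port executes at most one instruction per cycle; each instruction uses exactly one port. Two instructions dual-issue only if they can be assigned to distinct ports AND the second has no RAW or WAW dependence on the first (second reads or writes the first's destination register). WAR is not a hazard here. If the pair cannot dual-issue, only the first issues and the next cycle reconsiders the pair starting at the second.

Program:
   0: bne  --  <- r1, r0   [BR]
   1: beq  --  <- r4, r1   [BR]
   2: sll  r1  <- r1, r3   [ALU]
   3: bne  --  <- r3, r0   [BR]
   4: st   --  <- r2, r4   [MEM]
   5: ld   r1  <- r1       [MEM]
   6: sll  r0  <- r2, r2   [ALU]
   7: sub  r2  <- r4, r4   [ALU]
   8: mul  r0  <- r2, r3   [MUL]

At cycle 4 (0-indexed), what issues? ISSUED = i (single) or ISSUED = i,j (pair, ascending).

ISSUED = 7

  cy0 -> i0 (bne.BR) no-port BR/BR
  cy1 -> i1+i2 (beq.BR/sll.ALU) pair
  cy2 -> i3+i4 (bne.BR/st.MEM) pair
  cy3 -> i5+i6 (ld.MEM/sll.ALU) pair
  cy4 -> i7 (sub.ALU) RAW r2
  cy5 -> i8 (mul.MUL) tail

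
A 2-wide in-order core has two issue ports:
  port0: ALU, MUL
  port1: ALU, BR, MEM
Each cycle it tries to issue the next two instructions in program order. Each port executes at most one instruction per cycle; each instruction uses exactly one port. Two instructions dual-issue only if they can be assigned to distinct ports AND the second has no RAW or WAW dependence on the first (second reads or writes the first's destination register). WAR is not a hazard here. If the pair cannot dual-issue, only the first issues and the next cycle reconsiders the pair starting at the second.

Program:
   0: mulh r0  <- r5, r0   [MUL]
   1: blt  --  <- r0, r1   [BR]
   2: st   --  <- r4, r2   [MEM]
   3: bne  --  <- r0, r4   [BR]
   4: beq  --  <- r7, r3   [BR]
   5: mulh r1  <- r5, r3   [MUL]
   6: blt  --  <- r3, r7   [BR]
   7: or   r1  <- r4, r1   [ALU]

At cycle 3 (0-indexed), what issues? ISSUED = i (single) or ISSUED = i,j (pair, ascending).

  cy0 -> i0 (mulh.MUL) RAW r0
  cy1 -> i1 (blt.BR) no-port BR/MEM
  cy2 -> i2 (st.MEM) no-port MEM/BR
  cy3 -> i3 (bne.BR) no-port BR/BR
  cy4 -> i4/i5 (beq.BR+mulh.MUL) dual
  cy5 -> i6/i7 (blt.BR+or.ALU) dual

ISSUED = 3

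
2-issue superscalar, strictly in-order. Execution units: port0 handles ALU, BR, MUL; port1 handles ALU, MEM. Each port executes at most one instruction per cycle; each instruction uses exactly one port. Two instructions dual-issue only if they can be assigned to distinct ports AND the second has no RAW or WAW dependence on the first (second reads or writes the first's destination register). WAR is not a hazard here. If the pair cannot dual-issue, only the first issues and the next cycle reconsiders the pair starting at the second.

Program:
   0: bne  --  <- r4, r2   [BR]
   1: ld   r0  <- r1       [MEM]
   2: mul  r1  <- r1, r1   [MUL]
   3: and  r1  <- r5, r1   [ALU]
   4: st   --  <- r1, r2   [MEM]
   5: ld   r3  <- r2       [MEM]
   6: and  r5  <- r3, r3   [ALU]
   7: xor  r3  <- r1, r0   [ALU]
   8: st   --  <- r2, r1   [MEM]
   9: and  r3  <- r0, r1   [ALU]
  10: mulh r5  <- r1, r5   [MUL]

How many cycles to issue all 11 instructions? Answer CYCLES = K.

c0: i0/i1 bne/ld  dual
c1: i2 mul  RAW+WAW r1
c2: i3 and  RAW r1
c3: i4 st  no-port MEM/MEM
c4: i5 ld  RAW r3
c5: i6/i7 and/xor  dual
c6: i8/i9 st/and  dual
c7: i10 mulh  tail

CYCLES = 8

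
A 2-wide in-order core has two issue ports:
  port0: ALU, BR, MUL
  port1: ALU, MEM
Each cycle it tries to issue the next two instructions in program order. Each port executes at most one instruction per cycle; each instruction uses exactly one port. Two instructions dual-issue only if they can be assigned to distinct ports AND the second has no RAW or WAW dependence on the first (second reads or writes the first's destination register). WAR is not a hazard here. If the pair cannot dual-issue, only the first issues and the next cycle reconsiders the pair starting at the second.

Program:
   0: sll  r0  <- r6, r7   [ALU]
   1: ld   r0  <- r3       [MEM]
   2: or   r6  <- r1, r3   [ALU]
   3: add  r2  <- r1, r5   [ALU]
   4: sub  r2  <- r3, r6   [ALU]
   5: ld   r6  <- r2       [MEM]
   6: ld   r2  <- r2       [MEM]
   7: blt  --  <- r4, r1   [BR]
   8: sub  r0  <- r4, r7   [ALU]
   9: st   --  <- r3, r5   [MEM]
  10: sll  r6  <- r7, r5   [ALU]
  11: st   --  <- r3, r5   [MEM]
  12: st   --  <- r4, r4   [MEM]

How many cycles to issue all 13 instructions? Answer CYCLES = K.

  cy0 -> i0 (sll.ALU) WAW r0
  cy1 -> i1,i2 (ld.MEM;or.ALU) 2-wide
  cy2 -> i3 (add.ALU) WAW r2
  cy3 -> i4 (sub.ALU) RAW r2
  cy4 -> i5 (ld.MEM) no-port MEM/MEM
  cy5 -> i6,i7 (ld.MEM;blt.BR) 2-wide
  cy6 -> i8,i9 (sub.ALU;st.MEM) 2-wide
  cy7 -> i10,i11 (sll.ALU;st.MEM) 2-wide
  cy8 -> i12 (st.MEM) tail

CYCLES = 9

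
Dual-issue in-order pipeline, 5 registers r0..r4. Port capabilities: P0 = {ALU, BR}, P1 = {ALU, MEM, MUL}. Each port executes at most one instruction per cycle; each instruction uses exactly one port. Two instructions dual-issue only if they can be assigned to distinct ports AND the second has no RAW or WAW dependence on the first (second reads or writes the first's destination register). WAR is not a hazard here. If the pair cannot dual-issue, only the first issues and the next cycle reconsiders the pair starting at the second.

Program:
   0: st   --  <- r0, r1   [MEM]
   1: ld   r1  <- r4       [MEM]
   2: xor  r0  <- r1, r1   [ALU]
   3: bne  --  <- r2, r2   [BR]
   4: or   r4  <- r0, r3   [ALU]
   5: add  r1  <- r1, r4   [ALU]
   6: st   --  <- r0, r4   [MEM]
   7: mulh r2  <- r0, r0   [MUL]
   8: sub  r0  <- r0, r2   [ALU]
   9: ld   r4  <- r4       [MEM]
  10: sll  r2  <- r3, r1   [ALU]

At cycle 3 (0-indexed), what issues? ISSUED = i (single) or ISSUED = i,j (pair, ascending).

ISSUED = 4

  cy0 -> i0 (st.MEM) no-port MEM/MEM
  cy1 -> i1 (ld.MEM) RAW r1
  cy2 -> i2&i3 (xor.ALU;bne.BR) dual
  cy3 -> i4 (or.ALU) RAW r4
  cy4 -> i5&i6 (add.ALU;st.MEM) dual
  cy5 -> i7 (mulh.MUL) RAW r2
  cy6 -> i8&i9 (sub.ALU;ld.MEM) dual
  cy7 -> i10 (sll.ALU) tail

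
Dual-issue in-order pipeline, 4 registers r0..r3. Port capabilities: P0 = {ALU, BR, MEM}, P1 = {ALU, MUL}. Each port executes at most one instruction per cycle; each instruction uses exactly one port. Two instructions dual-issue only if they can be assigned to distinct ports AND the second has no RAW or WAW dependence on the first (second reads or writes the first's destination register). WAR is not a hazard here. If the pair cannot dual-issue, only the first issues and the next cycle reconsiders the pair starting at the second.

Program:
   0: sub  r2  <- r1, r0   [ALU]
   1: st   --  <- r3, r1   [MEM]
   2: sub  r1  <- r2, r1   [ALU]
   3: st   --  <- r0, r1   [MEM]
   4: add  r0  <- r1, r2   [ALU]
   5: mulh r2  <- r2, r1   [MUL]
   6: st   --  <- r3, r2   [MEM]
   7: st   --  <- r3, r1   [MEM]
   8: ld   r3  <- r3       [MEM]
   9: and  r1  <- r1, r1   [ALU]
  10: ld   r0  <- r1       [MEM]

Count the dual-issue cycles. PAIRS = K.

PAIRS = 3

#0 head=0: sub.ALU/st.MEM i0+i1 dual
#1 head=2: sub.ALU i2 RAW r1
#2 head=3: st.MEM/add.ALU i3+i4 dual
#3 head=5: mulh.MUL i5 RAW r2
#4 head=6: st.MEM i6 no-port MEM/MEM
#5 head=7: st.MEM i7 no-port MEM/MEM
#6 head=8: ld.MEM/and.ALU i8+i9 dual
#7 head=10: ld.MEM i10 tail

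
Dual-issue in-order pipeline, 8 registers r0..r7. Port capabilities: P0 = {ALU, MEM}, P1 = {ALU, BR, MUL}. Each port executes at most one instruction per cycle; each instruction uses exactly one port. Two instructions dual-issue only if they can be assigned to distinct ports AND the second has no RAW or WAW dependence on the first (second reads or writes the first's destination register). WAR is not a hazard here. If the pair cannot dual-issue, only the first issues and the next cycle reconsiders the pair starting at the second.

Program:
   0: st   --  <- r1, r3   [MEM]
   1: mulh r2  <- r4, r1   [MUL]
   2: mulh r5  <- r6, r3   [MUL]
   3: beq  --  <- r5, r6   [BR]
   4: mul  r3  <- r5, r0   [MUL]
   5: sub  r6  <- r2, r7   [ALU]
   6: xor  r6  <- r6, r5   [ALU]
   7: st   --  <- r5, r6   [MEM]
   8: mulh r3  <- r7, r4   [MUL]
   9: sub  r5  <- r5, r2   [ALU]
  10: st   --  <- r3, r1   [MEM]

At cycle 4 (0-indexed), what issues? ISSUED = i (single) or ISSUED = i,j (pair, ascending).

ISSUED = 6

[0] i0+i1  st.MEM;mulh.MUL  -- pair
[1] i2  mulh.MUL  -- no-port MUL/BR
[2] i3  beq.BR  -- no-port BR/MUL
[3] i4+i5  mul.MUL;sub.ALU  -- pair
[4] i6  xor.ALU  -- RAW r6
[5] i7+i8  st.MEM;mulh.MUL  -- pair
[6] i9+i10  sub.ALU;st.MEM  -- pair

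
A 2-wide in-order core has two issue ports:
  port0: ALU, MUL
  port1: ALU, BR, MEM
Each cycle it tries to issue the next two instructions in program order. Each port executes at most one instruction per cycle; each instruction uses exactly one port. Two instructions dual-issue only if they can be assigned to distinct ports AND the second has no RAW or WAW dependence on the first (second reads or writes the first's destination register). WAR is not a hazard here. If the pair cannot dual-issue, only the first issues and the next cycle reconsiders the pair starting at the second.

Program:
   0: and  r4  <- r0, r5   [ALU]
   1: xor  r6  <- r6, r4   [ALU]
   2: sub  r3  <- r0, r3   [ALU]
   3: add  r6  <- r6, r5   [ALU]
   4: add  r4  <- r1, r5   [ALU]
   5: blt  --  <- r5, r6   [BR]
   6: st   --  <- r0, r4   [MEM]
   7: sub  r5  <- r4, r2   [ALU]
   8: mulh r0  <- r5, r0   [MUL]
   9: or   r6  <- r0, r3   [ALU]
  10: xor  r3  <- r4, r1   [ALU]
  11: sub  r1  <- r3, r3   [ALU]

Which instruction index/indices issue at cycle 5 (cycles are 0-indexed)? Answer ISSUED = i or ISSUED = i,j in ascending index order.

0. and @i0  | RAW r4
1. xor/sub @i1+i2  | pair
2. add/add @i3+i4  | pair
3. blt @i5  | no-port BR/MEM
4. st/sub @i6+i7  | pair
5. mulh @i8  | RAW r0
6. or/xor @i9+i10  | pair
7. sub @i11  | tail

ISSUED = 8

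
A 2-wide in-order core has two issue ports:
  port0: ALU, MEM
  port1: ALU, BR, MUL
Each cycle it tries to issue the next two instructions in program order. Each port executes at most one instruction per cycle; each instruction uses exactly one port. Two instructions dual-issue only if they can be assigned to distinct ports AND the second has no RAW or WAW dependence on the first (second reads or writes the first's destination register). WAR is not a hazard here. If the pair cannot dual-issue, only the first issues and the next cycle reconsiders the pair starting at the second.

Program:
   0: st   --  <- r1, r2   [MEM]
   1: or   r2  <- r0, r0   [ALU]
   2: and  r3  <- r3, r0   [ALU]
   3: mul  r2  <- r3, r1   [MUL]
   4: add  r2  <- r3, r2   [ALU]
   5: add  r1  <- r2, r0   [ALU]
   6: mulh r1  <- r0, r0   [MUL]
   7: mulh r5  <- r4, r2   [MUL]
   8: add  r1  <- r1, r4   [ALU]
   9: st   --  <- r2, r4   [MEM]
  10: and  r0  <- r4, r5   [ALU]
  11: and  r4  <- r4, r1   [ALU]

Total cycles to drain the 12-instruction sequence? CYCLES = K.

CYCLES = 9

t=0 i0+i1:st.MEM;or.ALU ; pair
t=1 i2:and.ALU ; RAW r3
t=2 i3:mul.MUL ; RAW+WAW r2
t=3 i4:add.ALU ; RAW r2
t=4 i5:add.ALU ; WAW r1
t=5 i6:mulh.MUL ; no-port MUL/MUL
t=6 i7+i8:mulh.MUL;add.ALU ; pair
t=7 i9+i10:st.MEM;and.ALU ; pair
t=8 i11:and.ALU ; tail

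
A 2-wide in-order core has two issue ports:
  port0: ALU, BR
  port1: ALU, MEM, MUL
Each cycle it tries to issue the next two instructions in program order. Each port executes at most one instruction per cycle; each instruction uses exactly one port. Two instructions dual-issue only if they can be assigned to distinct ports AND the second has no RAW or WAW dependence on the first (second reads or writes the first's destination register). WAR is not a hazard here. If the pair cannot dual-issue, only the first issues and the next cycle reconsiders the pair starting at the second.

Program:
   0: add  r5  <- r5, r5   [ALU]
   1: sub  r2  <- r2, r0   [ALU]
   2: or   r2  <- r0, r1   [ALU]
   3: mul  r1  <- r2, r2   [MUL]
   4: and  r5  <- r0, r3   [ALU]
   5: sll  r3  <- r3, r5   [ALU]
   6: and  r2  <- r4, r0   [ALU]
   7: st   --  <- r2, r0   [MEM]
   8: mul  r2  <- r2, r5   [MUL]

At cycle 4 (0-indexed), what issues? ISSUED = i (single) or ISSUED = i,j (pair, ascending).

#0 head=0: add sub i0,i1 dual
#1 head=2: or i2 RAW r2
#2 head=3: mul and i3,i4 dual
#3 head=5: sll and i5,i6 dual
#4 head=7: st i7 no-port MEM/MUL
#5 head=8: mul i8 tail

ISSUED = 7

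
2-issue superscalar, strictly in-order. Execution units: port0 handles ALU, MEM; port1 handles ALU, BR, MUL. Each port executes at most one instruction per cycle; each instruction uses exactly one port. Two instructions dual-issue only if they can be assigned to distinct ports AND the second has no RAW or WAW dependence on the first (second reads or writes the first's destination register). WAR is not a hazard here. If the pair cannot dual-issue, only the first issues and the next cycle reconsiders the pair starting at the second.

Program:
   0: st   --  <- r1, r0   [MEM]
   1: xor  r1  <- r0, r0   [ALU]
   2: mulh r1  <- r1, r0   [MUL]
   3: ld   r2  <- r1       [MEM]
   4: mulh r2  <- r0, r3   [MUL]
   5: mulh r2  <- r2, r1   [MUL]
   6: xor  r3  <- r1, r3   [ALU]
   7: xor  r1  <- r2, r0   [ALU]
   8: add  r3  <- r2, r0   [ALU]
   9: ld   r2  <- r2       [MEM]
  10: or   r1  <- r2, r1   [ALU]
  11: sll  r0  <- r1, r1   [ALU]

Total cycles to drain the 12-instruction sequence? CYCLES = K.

CYCLES = 9

[0] i0,i1  st.MEM/xor.ALU  -- dual
[1] i2  mulh.MUL  -- RAW r1
[2] i3  ld.MEM  -- WAW r2
[3] i4  mulh.MUL  -- no-port MUL/MUL
[4] i5,i6  mulh.MUL/xor.ALU  -- dual
[5] i7,i8  xor.ALU/add.ALU  -- dual
[6] i9  ld.MEM  -- RAW r2
[7] i10  or.ALU  -- RAW r1
[8] i11  sll.ALU  -- tail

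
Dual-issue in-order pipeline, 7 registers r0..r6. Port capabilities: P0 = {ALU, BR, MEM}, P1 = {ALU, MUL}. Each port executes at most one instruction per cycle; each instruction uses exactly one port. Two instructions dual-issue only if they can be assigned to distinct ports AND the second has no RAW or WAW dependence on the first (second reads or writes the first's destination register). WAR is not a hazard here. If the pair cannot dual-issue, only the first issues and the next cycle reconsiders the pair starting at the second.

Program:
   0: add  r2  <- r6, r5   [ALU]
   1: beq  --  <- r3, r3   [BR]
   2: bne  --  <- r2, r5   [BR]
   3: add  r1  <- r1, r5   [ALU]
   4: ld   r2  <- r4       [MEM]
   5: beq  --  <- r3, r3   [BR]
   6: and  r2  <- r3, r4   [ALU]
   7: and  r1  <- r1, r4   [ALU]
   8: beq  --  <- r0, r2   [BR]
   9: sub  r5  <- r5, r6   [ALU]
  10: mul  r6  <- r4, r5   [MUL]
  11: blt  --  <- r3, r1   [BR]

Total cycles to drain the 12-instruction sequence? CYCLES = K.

CYCLES = 7

0. add;beq @i0/i1  | 2-wide
1. bne;add @i2/i3  | 2-wide
2. ld @i4  | no-port MEM/BR
3. beq;and @i5/i6  | 2-wide
4. and;beq @i7/i8  | 2-wide
5. sub @i9  | RAW r5
6. mul;blt @i10/i11  | 2-wide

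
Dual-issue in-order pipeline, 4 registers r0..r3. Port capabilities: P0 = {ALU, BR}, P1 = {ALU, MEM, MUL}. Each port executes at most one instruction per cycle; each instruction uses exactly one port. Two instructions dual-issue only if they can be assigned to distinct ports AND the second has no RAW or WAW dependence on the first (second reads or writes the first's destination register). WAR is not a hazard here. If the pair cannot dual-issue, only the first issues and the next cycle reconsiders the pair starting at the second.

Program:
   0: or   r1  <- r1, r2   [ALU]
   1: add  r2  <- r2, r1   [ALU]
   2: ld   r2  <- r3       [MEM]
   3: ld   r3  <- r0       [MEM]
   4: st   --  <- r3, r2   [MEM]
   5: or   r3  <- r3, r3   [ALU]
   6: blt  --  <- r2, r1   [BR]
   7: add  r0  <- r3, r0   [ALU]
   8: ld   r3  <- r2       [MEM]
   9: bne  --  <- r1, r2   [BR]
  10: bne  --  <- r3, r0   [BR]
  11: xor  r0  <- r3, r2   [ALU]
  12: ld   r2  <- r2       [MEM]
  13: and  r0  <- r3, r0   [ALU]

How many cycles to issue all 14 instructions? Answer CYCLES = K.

CYCLES = 9

t=0 i0:or ; RAW r1
t=1 i1:add ; WAW r2
t=2 i2:ld ; no-port MEM/MEM
t=3 i3:ld ; no-port MEM/MEM
t=4 i4+i5:st/or ; pair
t=5 i6+i7:blt/add ; pair
t=6 i8+i9:ld/bne ; pair
t=7 i10+i11:bne/xor ; pair
t=8 i12+i13:ld/and ; pair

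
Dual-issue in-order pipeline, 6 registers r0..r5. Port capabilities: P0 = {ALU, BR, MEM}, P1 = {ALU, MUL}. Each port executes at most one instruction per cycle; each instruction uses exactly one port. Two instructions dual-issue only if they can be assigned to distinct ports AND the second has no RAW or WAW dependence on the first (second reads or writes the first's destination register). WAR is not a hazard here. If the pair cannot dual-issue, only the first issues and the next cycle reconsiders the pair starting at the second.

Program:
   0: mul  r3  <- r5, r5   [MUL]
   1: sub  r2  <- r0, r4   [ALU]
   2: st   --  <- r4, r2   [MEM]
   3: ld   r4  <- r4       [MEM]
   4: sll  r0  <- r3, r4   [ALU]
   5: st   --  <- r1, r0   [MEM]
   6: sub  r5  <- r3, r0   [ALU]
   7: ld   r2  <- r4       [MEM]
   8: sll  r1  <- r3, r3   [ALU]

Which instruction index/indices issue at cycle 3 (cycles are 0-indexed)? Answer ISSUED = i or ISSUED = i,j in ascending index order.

c0: i0/i1 mul.MUL;sub.ALU  2-wide
c1: i2 st.MEM  no-port MEM/MEM
c2: i3 ld.MEM  RAW r4
c3: i4 sll.ALU  RAW r0
c4: i5/i6 st.MEM;sub.ALU  2-wide
c5: i7/i8 ld.MEM;sll.ALU  2-wide

ISSUED = 4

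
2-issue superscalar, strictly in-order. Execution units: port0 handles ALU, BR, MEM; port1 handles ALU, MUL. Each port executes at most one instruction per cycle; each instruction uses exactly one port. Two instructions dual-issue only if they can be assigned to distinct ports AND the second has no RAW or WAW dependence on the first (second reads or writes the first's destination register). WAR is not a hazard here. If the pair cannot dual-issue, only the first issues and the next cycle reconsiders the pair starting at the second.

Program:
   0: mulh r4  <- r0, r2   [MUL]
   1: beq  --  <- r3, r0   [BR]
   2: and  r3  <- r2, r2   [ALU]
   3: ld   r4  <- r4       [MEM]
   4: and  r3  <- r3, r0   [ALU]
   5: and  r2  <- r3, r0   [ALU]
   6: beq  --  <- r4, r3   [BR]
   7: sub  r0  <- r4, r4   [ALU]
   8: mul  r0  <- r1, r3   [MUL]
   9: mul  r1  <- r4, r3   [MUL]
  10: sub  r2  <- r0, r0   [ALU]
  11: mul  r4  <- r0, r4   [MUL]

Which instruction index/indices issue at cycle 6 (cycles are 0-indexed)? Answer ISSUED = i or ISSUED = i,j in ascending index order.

  cy0 -> i0,i1 (mulh;beq) pair
  cy1 -> i2,i3 (and;ld) pair
  cy2 -> i4 (and) RAW r3
  cy3 -> i5,i6 (and;beq) pair
  cy4 -> i7 (sub) WAW r0
  cy5 -> i8 (mul) no-port MUL/MUL
  cy6 -> i9,i10 (mul;sub) pair
  cy7 -> i11 (mul) tail

ISSUED = 9,10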